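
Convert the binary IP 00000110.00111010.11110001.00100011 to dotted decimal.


00000110 = 6
00111010 = 58
11110001 = 241
00100011 = 35
IP: 6.58.241.35


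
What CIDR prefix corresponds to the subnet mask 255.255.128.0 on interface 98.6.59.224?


Binary: 11111111.11111111.10000000.00000000
Count leading 1s
Prefix: /17


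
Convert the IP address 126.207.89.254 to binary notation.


126 = 01111110
207 = 11001111
89 = 01011001
254 = 11111110
Binary: 01111110.11001111.01011001.11111110


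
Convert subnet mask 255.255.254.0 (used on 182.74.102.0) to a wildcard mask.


Subnet mask: 255.255.254.0
Wildcard = 255.255.255.255 - subnet mask
255 - 255 = 0
255 - 255 = 0
255 - 254 = 1
255 - 0 = 255
Wildcard: 0.0.1.255


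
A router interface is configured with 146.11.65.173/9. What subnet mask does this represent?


/9 means 9 network bits, 23 host bits
Binary: 11111111100000000000000000000000
Mask: 255.128.0.0


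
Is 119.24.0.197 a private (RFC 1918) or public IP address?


RFC 1918 private ranges:
  10.0.0.0/8 (10.0.0.0 - 10.255.255.255)
  172.16.0.0/12 (172.16.0.0 - 172.31.255.255)
  192.168.0.0/16 (192.168.0.0 - 192.168.255.255)
Public (not in any RFC 1918 range)


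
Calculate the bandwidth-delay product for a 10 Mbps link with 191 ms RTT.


BDP = bandwidth * RTT
= 10 Mbps * 191 ms
= 10 * 1e6 * 191 / 1000 bits
= 1910000 bits
= 238750 bytes
= 233.1543 KB
BDP = 1910000 bits (238750 bytes)


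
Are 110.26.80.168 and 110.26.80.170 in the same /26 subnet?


Mask: 255.255.255.192
110.26.80.168 AND mask = 110.26.80.128
110.26.80.170 AND mask = 110.26.80.128
Yes, same subnet (110.26.80.128)


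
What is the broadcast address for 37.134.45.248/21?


Network: 37.134.40.0/21
Host bits = 11
Set all host bits to 1:
Broadcast: 37.134.47.255


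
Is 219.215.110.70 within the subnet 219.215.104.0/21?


Subnet network: 219.215.104.0
Test IP AND mask: 219.215.104.0
Yes, 219.215.110.70 is in 219.215.104.0/21


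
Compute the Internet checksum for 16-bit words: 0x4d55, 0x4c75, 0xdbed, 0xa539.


Sum all words (with carry folding):
+ 0x4d55 = 0x4d55
+ 0x4c75 = 0x99ca
+ 0xdbed = 0x75b8
+ 0xa539 = 0x1af2
One's complement: ~0x1af2
Checksum = 0xe50d


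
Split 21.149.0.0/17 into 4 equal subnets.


New prefix = 17 + 2 = 19
Each subnet has 8192 addresses
  21.149.0.0/19
  21.149.32.0/19
  21.149.64.0/19
  21.149.96.0/19
Subnets: 21.149.0.0/19, 21.149.32.0/19, 21.149.64.0/19, 21.149.96.0/19


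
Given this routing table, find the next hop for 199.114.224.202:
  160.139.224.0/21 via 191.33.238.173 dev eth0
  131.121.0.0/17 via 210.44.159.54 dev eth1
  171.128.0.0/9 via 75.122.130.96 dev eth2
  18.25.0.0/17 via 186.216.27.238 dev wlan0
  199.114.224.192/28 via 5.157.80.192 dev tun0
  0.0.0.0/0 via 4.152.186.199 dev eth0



Longest prefix match for 199.114.224.202:
  /21 160.139.224.0: no
  /17 131.121.0.0: no
  /9 171.128.0.0: no
  /17 18.25.0.0: no
  /28 199.114.224.192: MATCH
  /0 0.0.0.0: MATCH
Selected: next-hop 5.157.80.192 via tun0 (matched /28)


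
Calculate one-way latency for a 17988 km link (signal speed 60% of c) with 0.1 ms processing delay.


Speed = 0.6 * 3e5 km/s = 180000 km/s
Propagation delay = 17988 / 180000 = 0.0999 s = 99.9333 ms
Processing delay = 0.1 ms
Total one-way latency = 100.0333 ms


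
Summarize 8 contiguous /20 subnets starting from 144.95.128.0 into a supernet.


Original prefix: /20
Number of subnets: 8 = 2^3
New prefix = 20 - 3 = 17
Supernet: 144.95.128.0/17


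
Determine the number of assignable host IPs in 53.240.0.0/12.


Host bits = 32 - 12 = 20
Total addresses = 2^20 = 1048576
Usable = total - 2 (network and broadcast)
Usable hosts: 1048574


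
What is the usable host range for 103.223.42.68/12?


Network: 103.208.0.0
Broadcast: 103.223.255.255
First usable = network + 1
Last usable = broadcast - 1
Range: 103.208.0.1 to 103.223.255.254


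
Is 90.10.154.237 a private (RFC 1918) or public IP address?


RFC 1918 private ranges:
  10.0.0.0/8 (10.0.0.0 - 10.255.255.255)
  172.16.0.0/12 (172.16.0.0 - 172.31.255.255)
  192.168.0.0/16 (192.168.0.0 - 192.168.255.255)
Public (not in any RFC 1918 range)


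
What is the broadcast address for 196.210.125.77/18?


Network: 196.210.64.0/18
Host bits = 14
Set all host bits to 1:
Broadcast: 196.210.127.255


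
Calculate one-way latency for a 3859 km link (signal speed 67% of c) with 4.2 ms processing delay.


Speed = 0.67 * 3e5 km/s = 201000 km/s
Propagation delay = 3859 / 201000 = 0.0192 s = 19.199 ms
Processing delay = 4.2 ms
Total one-way latency = 23.399 ms


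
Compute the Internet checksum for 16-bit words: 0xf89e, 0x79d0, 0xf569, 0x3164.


Sum all words (with carry folding):
+ 0xf89e = 0xf89e
+ 0x79d0 = 0x726f
+ 0xf569 = 0x67d9
+ 0x3164 = 0x993d
One's complement: ~0x993d
Checksum = 0x66c2


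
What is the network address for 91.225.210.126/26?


IP:   01011011.11100001.11010010.01111110
Mask: 11111111.11111111.11111111.11000000
AND operation:
Net:  01011011.11100001.11010010.01000000
Network: 91.225.210.64/26


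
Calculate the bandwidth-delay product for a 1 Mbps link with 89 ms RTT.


BDP = bandwidth * RTT
= 1 Mbps * 89 ms
= 1 * 1e6 * 89 / 1000 bits
= 89000 bits
= 11125 bytes
= 10.8643 KB
BDP = 89000 bits (11125 bytes)


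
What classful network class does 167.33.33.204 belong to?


First octet: 167
Binary: 10100111
10xxxxxx -> Class B (128-191)
Class B, default mask 255.255.0.0 (/16)


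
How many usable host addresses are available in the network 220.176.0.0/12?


Host bits = 32 - 12 = 20
Total addresses = 2^20 = 1048576
Usable = total - 2 (network and broadcast)
Usable hosts: 1048574


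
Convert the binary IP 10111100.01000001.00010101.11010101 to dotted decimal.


10111100 = 188
01000001 = 65
00010101 = 21
11010101 = 213
IP: 188.65.21.213


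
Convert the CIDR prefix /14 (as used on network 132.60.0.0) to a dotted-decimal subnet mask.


/14 means 14 network bits, 18 host bits
Binary: 11111111111111000000000000000000
Mask: 255.252.0.0


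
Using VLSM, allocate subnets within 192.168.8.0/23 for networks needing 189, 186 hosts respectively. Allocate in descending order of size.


189 hosts -> /24 (254 usable): 192.168.8.0/24
186 hosts -> /24 (254 usable): 192.168.9.0/24
Allocation: 192.168.8.0/24 (189 hosts, 254 usable); 192.168.9.0/24 (186 hosts, 254 usable)


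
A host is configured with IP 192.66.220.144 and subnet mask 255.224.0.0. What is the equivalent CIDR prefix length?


Binary: 11111111.11100000.00000000.00000000
Count leading 1s
Prefix: /11


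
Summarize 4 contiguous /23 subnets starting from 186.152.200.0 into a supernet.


Original prefix: /23
Number of subnets: 4 = 2^2
New prefix = 23 - 2 = 21
Supernet: 186.152.200.0/21


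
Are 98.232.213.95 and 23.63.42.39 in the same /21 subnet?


Mask: 255.255.248.0
98.232.213.95 AND mask = 98.232.208.0
23.63.42.39 AND mask = 23.63.40.0
No, different subnets (98.232.208.0 vs 23.63.40.0)


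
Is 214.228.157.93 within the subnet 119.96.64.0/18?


Subnet network: 119.96.64.0
Test IP AND mask: 214.228.128.0
No, 214.228.157.93 is not in 119.96.64.0/18


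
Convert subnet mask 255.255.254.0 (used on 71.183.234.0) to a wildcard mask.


Subnet mask: 255.255.254.0
Wildcard = 255.255.255.255 - subnet mask
255 - 255 = 0
255 - 255 = 0
255 - 254 = 1
255 - 0 = 255
Wildcard: 0.0.1.255


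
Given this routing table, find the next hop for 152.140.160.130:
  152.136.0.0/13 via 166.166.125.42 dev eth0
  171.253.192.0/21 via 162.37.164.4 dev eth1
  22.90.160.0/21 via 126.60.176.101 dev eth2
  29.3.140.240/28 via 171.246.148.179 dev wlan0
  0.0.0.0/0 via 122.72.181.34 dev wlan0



Longest prefix match for 152.140.160.130:
  /13 152.136.0.0: MATCH
  /21 171.253.192.0: no
  /21 22.90.160.0: no
  /28 29.3.140.240: no
  /0 0.0.0.0: MATCH
Selected: next-hop 166.166.125.42 via eth0 (matched /13)


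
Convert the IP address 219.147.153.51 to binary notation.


219 = 11011011
147 = 10010011
153 = 10011001
51 = 00110011
Binary: 11011011.10010011.10011001.00110011


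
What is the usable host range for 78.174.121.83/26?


Network: 78.174.121.64
Broadcast: 78.174.121.127
First usable = network + 1
Last usable = broadcast - 1
Range: 78.174.121.65 to 78.174.121.126


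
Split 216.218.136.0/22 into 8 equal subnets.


New prefix = 22 + 3 = 25
Each subnet has 128 addresses
  216.218.136.0/25
  216.218.136.128/25
  216.218.137.0/25
  216.218.137.128/25
  216.218.138.0/25
  216.218.138.128/25
  216.218.139.0/25
  216.218.139.128/25
Subnets: 216.218.136.0/25, 216.218.136.128/25, 216.218.137.0/25, 216.218.137.128/25, 216.218.138.0/25, 216.218.138.128/25, 216.218.139.0/25, 216.218.139.128/25


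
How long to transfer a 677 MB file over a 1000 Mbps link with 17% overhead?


Effective throughput = 1000 * (1 - 17/100) = 830 Mbps
File size in Mb = 677 * 8 = 5416 Mb
Time = 5416 / 830
Time = 6.5253 seconds


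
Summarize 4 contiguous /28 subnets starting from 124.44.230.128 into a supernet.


Original prefix: /28
Number of subnets: 4 = 2^2
New prefix = 28 - 2 = 26
Supernet: 124.44.230.128/26


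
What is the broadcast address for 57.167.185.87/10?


Network: 57.128.0.0/10
Host bits = 22
Set all host bits to 1:
Broadcast: 57.191.255.255


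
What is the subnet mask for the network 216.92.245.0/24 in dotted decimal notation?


/24 means 24 network bits, 8 host bits
Binary: 11111111111111111111111100000000
Mask: 255.255.255.0


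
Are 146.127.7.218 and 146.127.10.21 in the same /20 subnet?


Mask: 255.255.240.0
146.127.7.218 AND mask = 146.127.0.0
146.127.10.21 AND mask = 146.127.0.0
Yes, same subnet (146.127.0.0)


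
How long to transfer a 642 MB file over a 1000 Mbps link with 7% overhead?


Effective throughput = 1000 * (1 - 7/100) = 930.0 Mbps
File size in Mb = 642 * 8 = 5136 Mb
Time = 5136 / 930.0
Time = 5.5226 seconds


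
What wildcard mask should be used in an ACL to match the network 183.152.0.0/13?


Subnet mask: 255.248.0.0
Wildcard = 255.255.255.255 - subnet mask
255 - 255 = 0
255 - 248 = 7
255 - 0 = 255
255 - 0 = 255
Wildcard: 0.7.255.255


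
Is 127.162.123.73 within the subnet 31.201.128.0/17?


Subnet network: 31.201.128.0
Test IP AND mask: 127.162.0.0
No, 127.162.123.73 is not in 31.201.128.0/17


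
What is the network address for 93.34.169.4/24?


IP:   01011101.00100010.10101001.00000100
Mask: 11111111.11111111.11111111.00000000
AND operation:
Net:  01011101.00100010.10101001.00000000
Network: 93.34.169.0/24


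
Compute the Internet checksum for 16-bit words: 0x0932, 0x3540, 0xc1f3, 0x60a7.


Sum all words (with carry folding):
+ 0x0932 = 0x0932
+ 0x3540 = 0x3e72
+ 0xc1f3 = 0x0066
+ 0x60a7 = 0x610d
One's complement: ~0x610d
Checksum = 0x9ef2


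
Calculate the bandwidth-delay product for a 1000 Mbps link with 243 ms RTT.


BDP = bandwidth * RTT
= 1000 Mbps * 243 ms
= 1000 * 1e6 * 243 / 1000 bits
= 243000000 bits
= 30375000 bytes
= 29663.0859 KB
BDP = 243000000 bits (30375000 bytes)


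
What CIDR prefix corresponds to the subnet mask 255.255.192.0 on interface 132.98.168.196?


Binary: 11111111.11111111.11000000.00000000
Count leading 1s
Prefix: /18


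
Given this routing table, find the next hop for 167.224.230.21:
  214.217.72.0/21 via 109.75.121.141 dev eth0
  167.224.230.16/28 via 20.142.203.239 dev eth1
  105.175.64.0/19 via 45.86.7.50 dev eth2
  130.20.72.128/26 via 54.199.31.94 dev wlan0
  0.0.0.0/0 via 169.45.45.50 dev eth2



Longest prefix match for 167.224.230.21:
  /21 214.217.72.0: no
  /28 167.224.230.16: MATCH
  /19 105.175.64.0: no
  /26 130.20.72.128: no
  /0 0.0.0.0: MATCH
Selected: next-hop 20.142.203.239 via eth1 (matched /28)


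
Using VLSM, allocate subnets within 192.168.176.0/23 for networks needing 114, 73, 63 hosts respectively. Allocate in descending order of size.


114 hosts -> /25 (126 usable): 192.168.176.0/25
73 hosts -> /25 (126 usable): 192.168.176.128/25
63 hosts -> /25 (126 usable): 192.168.177.0/25
Allocation: 192.168.176.0/25 (114 hosts, 126 usable); 192.168.176.128/25 (73 hosts, 126 usable); 192.168.177.0/25 (63 hosts, 126 usable)


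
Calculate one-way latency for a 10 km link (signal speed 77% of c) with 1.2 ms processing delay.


Speed = 0.77 * 3e5 km/s = 231000 km/s
Propagation delay = 10 / 231000 = 0.0 s = 0.0433 ms
Processing delay = 1.2 ms
Total one-way latency = 1.2433 ms


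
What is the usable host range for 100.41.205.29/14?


Network: 100.40.0.0
Broadcast: 100.43.255.255
First usable = network + 1
Last usable = broadcast - 1
Range: 100.40.0.1 to 100.43.255.254


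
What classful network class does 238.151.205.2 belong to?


First octet: 238
Binary: 11101110
1110xxxx -> Class D (224-239)
Class D (multicast), default mask N/A


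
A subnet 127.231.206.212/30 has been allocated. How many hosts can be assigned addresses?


Host bits = 32 - 30 = 2
Total addresses = 2^2 = 4
Usable = total - 2 (network and broadcast)
Usable hosts: 2


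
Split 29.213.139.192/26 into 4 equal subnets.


New prefix = 26 + 2 = 28
Each subnet has 16 addresses
  29.213.139.192/28
  29.213.139.208/28
  29.213.139.224/28
  29.213.139.240/28
Subnets: 29.213.139.192/28, 29.213.139.208/28, 29.213.139.224/28, 29.213.139.240/28


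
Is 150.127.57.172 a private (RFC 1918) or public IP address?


RFC 1918 private ranges:
  10.0.0.0/8 (10.0.0.0 - 10.255.255.255)
  172.16.0.0/12 (172.16.0.0 - 172.31.255.255)
  192.168.0.0/16 (192.168.0.0 - 192.168.255.255)
Public (not in any RFC 1918 range)


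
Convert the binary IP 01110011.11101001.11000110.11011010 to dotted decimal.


01110011 = 115
11101001 = 233
11000110 = 198
11011010 = 218
IP: 115.233.198.218


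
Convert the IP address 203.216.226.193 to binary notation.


203 = 11001011
216 = 11011000
226 = 11100010
193 = 11000001
Binary: 11001011.11011000.11100010.11000001


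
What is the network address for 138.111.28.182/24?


IP:   10001010.01101111.00011100.10110110
Mask: 11111111.11111111.11111111.00000000
AND operation:
Net:  10001010.01101111.00011100.00000000
Network: 138.111.28.0/24


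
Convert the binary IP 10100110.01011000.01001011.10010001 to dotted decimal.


10100110 = 166
01011000 = 88
01001011 = 75
10010001 = 145
IP: 166.88.75.145


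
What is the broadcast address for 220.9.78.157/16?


Network: 220.9.0.0/16
Host bits = 16
Set all host bits to 1:
Broadcast: 220.9.255.255


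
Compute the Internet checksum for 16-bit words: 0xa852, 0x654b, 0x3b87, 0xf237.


Sum all words (with carry folding):
+ 0xa852 = 0xa852
+ 0x654b = 0x0d9e
+ 0x3b87 = 0x4925
+ 0xf237 = 0x3b5d
One's complement: ~0x3b5d
Checksum = 0xc4a2


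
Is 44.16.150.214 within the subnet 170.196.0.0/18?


Subnet network: 170.196.0.0
Test IP AND mask: 44.16.128.0
No, 44.16.150.214 is not in 170.196.0.0/18


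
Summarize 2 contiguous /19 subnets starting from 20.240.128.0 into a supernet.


Original prefix: /19
Number of subnets: 2 = 2^1
New prefix = 19 - 1 = 18
Supernet: 20.240.128.0/18


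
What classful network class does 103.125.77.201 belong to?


First octet: 103
Binary: 01100111
0xxxxxxx -> Class A (1-126)
Class A, default mask 255.0.0.0 (/8)


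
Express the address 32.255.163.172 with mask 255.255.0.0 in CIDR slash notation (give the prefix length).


Binary: 11111111.11111111.00000000.00000000
Count leading 1s
Prefix: /16


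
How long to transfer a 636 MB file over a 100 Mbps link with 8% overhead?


Effective throughput = 100 * (1 - 8/100) = 92 Mbps
File size in Mb = 636 * 8 = 5088 Mb
Time = 5088 / 92
Time = 55.3043 seconds


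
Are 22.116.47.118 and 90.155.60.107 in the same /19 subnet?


Mask: 255.255.224.0
22.116.47.118 AND mask = 22.116.32.0
90.155.60.107 AND mask = 90.155.32.0
No, different subnets (22.116.32.0 vs 90.155.32.0)


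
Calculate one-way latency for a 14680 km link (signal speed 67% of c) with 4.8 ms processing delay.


Speed = 0.67 * 3e5 km/s = 201000 km/s
Propagation delay = 14680 / 201000 = 0.073 s = 73.0348 ms
Processing delay = 4.8 ms
Total one-way latency = 77.8348 ms


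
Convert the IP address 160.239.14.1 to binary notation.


160 = 10100000
239 = 11101111
14 = 00001110
1 = 00000001
Binary: 10100000.11101111.00001110.00000001


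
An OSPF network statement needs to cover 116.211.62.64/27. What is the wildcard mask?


Subnet mask: 255.255.255.224
Wildcard = 255.255.255.255 - subnet mask
255 - 255 = 0
255 - 255 = 0
255 - 255 = 0
255 - 224 = 31
Wildcard: 0.0.0.31


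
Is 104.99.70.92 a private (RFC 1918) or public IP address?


RFC 1918 private ranges:
  10.0.0.0/8 (10.0.0.0 - 10.255.255.255)
  172.16.0.0/12 (172.16.0.0 - 172.31.255.255)
  192.168.0.0/16 (192.168.0.0 - 192.168.255.255)
Public (not in any RFC 1918 range)


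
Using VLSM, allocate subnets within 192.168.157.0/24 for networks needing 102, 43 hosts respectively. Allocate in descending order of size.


102 hosts -> /25 (126 usable): 192.168.157.0/25
43 hosts -> /26 (62 usable): 192.168.157.128/26
Allocation: 192.168.157.0/25 (102 hosts, 126 usable); 192.168.157.128/26 (43 hosts, 62 usable)


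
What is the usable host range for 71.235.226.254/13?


Network: 71.232.0.0
Broadcast: 71.239.255.255
First usable = network + 1
Last usable = broadcast - 1
Range: 71.232.0.1 to 71.239.255.254


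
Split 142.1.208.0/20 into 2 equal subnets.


New prefix = 20 + 1 = 21
Each subnet has 2048 addresses
  142.1.208.0/21
  142.1.216.0/21
Subnets: 142.1.208.0/21, 142.1.216.0/21


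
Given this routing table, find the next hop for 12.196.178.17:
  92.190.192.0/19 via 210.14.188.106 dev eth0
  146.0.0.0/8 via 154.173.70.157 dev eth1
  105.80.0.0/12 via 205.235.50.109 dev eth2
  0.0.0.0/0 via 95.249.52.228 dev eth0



Longest prefix match for 12.196.178.17:
  /19 92.190.192.0: no
  /8 146.0.0.0: no
  /12 105.80.0.0: no
  /0 0.0.0.0: MATCH
Selected: next-hop 95.249.52.228 via eth0 (matched /0)


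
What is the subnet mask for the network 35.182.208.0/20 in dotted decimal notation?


/20 means 20 network bits, 12 host bits
Binary: 11111111111111111111000000000000
Mask: 255.255.240.0


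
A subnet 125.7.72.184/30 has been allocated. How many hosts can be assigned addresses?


Host bits = 32 - 30 = 2
Total addresses = 2^2 = 4
Usable = total - 2 (network and broadcast)
Usable hosts: 2


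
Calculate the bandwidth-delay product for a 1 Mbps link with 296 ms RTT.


BDP = bandwidth * RTT
= 1 Mbps * 296 ms
= 1 * 1e6 * 296 / 1000 bits
= 296000 bits
= 37000 bytes
= 36.1328 KB
BDP = 296000 bits (37000 bytes)


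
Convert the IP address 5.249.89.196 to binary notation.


5 = 00000101
249 = 11111001
89 = 01011001
196 = 11000100
Binary: 00000101.11111001.01011001.11000100


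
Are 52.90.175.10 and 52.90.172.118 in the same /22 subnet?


Mask: 255.255.252.0
52.90.175.10 AND mask = 52.90.172.0
52.90.172.118 AND mask = 52.90.172.0
Yes, same subnet (52.90.172.0)


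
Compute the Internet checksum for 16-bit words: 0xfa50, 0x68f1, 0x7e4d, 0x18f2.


Sum all words (with carry folding):
+ 0xfa50 = 0xfa50
+ 0x68f1 = 0x6342
+ 0x7e4d = 0xe18f
+ 0x18f2 = 0xfa81
One's complement: ~0xfa81
Checksum = 0x057e


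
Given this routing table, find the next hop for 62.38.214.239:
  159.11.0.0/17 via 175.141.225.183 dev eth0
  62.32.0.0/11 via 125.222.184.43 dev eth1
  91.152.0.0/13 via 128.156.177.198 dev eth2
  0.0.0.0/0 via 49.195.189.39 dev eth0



Longest prefix match for 62.38.214.239:
  /17 159.11.0.0: no
  /11 62.32.0.0: MATCH
  /13 91.152.0.0: no
  /0 0.0.0.0: MATCH
Selected: next-hop 125.222.184.43 via eth1 (matched /11)


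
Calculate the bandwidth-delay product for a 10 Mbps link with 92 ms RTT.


BDP = bandwidth * RTT
= 10 Mbps * 92 ms
= 10 * 1e6 * 92 / 1000 bits
= 920000 bits
= 115000 bytes
= 112.3047 KB
BDP = 920000 bits (115000 bytes)


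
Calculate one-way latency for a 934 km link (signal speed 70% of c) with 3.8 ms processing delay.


Speed = 0.7 * 3e5 km/s = 210000 km/s
Propagation delay = 934 / 210000 = 0.0044 s = 4.4476 ms
Processing delay = 3.8 ms
Total one-way latency = 8.2476 ms


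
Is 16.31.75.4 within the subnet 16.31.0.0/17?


Subnet network: 16.31.0.0
Test IP AND mask: 16.31.0.0
Yes, 16.31.75.4 is in 16.31.0.0/17


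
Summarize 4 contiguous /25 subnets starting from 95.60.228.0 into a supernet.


Original prefix: /25
Number of subnets: 4 = 2^2
New prefix = 25 - 2 = 23
Supernet: 95.60.228.0/23


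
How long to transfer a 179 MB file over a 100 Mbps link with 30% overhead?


Effective throughput = 100 * (1 - 30/100) = 70 Mbps
File size in Mb = 179 * 8 = 1432 Mb
Time = 1432 / 70
Time = 20.4571 seconds


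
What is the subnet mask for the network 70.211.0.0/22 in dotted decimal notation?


/22 means 22 network bits, 10 host bits
Binary: 11111111111111111111110000000000
Mask: 255.255.252.0


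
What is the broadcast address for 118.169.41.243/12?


Network: 118.160.0.0/12
Host bits = 20
Set all host bits to 1:
Broadcast: 118.175.255.255


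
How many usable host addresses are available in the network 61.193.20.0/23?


Host bits = 32 - 23 = 9
Total addresses = 2^9 = 512
Usable = total - 2 (network and broadcast)
Usable hosts: 510


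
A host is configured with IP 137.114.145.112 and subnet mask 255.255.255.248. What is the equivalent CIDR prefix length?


Binary: 11111111.11111111.11111111.11111000
Count leading 1s
Prefix: /29


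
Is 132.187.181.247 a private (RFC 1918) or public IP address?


RFC 1918 private ranges:
  10.0.0.0/8 (10.0.0.0 - 10.255.255.255)
  172.16.0.0/12 (172.16.0.0 - 172.31.255.255)
  192.168.0.0/16 (192.168.0.0 - 192.168.255.255)
Public (not in any RFC 1918 range)


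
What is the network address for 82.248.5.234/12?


IP:   01010010.11111000.00000101.11101010
Mask: 11111111.11110000.00000000.00000000
AND operation:
Net:  01010010.11110000.00000000.00000000
Network: 82.240.0.0/12


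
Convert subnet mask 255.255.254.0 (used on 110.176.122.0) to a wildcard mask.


Subnet mask: 255.255.254.0
Wildcard = 255.255.255.255 - subnet mask
255 - 255 = 0
255 - 255 = 0
255 - 254 = 1
255 - 0 = 255
Wildcard: 0.0.1.255


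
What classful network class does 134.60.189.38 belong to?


First octet: 134
Binary: 10000110
10xxxxxx -> Class B (128-191)
Class B, default mask 255.255.0.0 (/16)


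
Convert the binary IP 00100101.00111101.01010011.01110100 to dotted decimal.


00100101 = 37
00111101 = 61
01010011 = 83
01110100 = 116
IP: 37.61.83.116


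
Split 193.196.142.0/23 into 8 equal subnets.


New prefix = 23 + 3 = 26
Each subnet has 64 addresses
  193.196.142.0/26
  193.196.142.64/26
  193.196.142.128/26
  193.196.142.192/26
  193.196.143.0/26
  193.196.143.64/26
  193.196.143.128/26
  193.196.143.192/26
Subnets: 193.196.142.0/26, 193.196.142.64/26, 193.196.142.128/26, 193.196.142.192/26, 193.196.143.0/26, 193.196.143.64/26, 193.196.143.128/26, 193.196.143.192/26


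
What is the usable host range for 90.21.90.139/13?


Network: 90.16.0.0
Broadcast: 90.23.255.255
First usable = network + 1
Last usable = broadcast - 1
Range: 90.16.0.1 to 90.23.255.254


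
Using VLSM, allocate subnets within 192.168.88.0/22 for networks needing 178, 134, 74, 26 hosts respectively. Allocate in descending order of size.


178 hosts -> /24 (254 usable): 192.168.88.0/24
134 hosts -> /24 (254 usable): 192.168.89.0/24
74 hosts -> /25 (126 usable): 192.168.90.0/25
26 hosts -> /27 (30 usable): 192.168.90.128/27
Allocation: 192.168.88.0/24 (178 hosts, 254 usable); 192.168.89.0/24 (134 hosts, 254 usable); 192.168.90.0/25 (74 hosts, 126 usable); 192.168.90.128/27 (26 hosts, 30 usable)


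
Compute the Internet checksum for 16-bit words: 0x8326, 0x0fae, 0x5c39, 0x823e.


Sum all words (with carry folding):
+ 0x8326 = 0x8326
+ 0x0fae = 0x92d4
+ 0x5c39 = 0xef0d
+ 0x823e = 0x714c
One's complement: ~0x714c
Checksum = 0x8eb3


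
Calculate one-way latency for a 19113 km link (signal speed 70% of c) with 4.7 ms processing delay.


Speed = 0.7 * 3e5 km/s = 210000 km/s
Propagation delay = 19113 / 210000 = 0.091 s = 91.0143 ms
Processing delay = 4.7 ms
Total one-way latency = 95.7143 ms


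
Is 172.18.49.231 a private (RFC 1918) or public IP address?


RFC 1918 private ranges:
  10.0.0.0/8 (10.0.0.0 - 10.255.255.255)
  172.16.0.0/12 (172.16.0.0 - 172.31.255.255)
  192.168.0.0/16 (192.168.0.0 - 192.168.255.255)
Private (in 172.16.0.0/12)


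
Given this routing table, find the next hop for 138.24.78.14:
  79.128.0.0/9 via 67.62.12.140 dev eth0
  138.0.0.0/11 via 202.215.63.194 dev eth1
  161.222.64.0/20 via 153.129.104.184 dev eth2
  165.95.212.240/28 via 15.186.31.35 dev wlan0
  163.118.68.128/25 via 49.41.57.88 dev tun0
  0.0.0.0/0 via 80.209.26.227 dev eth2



Longest prefix match for 138.24.78.14:
  /9 79.128.0.0: no
  /11 138.0.0.0: MATCH
  /20 161.222.64.0: no
  /28 165.95.212.240: no
  /25 163.118.68.128: no
  /0 0.0.0.0: MATCH
Selected: next-hop 202.215.63.194 via eth1 (matched /11)


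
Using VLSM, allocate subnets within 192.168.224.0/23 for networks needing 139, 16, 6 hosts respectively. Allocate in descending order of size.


139 hosts -> /24 (254 usable): 192.168.224.0/24
16 hosts -> /27 (30 usable): 192.168.225.0/27
6 hosts -> /29 (6 usable): 192.168.225.32/29
Allocation: 192.168.224.0/24 (139 hosts, 254 usable); 192.168.225.0/27 (16 hosts, 30 usable); 192.168.225.32/29 (6 hosts, 6 usable)


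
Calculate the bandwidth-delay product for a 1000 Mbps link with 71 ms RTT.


BDP = bandwidth * RTT
= 1000 Mbps * 71 ms
= 1000 * 1e6 * 71 / 1000 bits
= 71000000 bits
= 8875000 bytes
= 8666.9922 KB
BDP = 71000000 bits (8875000 bytes)


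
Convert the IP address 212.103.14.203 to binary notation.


212 = 11010100
103 = 01100111
14 = 00001110
203 = 11001011
Binary: 11010100.01100111.00001110.11001011


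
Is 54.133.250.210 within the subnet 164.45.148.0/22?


Subnet network: 164.45.148.0
Test IP AND mask: 54.133.248.0
No, 54.133.250.210 is not in 164.45.148.0/22


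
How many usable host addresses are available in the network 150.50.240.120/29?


Host bits = 32 - 29 = 3
Total addresses = 2^3 = 8
Usable = total - 2 (network and broadcast)
Usable hosts: 6


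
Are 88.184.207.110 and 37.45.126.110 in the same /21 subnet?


Mask: 255.255.248.0
88.184.207.110 AND mask = 88.184.200.0
37.45.126.110 AND mask = 37.45.120.0
No, different subnets (88.184.200.0 vs 37.45.120.0)


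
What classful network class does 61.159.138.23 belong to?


First octet: 61
Binary: 00111101
0xxxxxxx -> Class A (1-126)
Class A, default mask 255.0.0.0 (/8)


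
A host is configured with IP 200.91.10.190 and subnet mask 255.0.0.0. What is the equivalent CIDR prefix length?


Binary: 11111111.00000000.00000000.00000000
Count leading 1s
Prefix: /8


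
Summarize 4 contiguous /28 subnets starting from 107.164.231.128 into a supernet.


Original prefix: /28
Number of subnets: 4 = 2^2
New prefix = 28 - 2 = 26
Supernet: 107.164.231.128/26


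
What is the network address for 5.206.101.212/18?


IP:   00000101.11001110.01100101.11010100
Mask: 11111111.11111111.11000000.00000000
AND operation:
Net:  00000101.11001110.01000000.00000000
Network: 5.206.64.0/18


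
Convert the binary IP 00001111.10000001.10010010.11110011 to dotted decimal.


00001111 = 15
10000001 = 129
10010010 = 146
11110011 = 243
IP: 15.129.146.243


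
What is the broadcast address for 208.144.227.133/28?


Network: 208.144.227.128/28
Host bits = 4
Set all host bits to 1:
Broadcast: 208.144.227.143


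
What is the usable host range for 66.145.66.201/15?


Network: 66.144.0.0
Broadcast: 66.145.255.255
First usable = network + 1
Last usable = broadcast - 1
Range: 66.144.0.1 to 66.145.255.254


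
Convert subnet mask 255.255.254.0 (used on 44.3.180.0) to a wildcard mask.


Subnet mask: 255.255.254.0
Wildcard = 255.255.255.255 - subnet mask
255 - 255 = 0
255 - 255 = 0
255 - 254 = 1
255 - 0 = 255
Wildcard: 0.0.1.255


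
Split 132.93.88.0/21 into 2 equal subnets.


New prefix = 21 + 1 = 22
Each subnet has 1024 addresses
  132.93.88.0/22
  132.93.92.0/22
Subnets: 132.93.88.0/22, 132.93.92.0/22


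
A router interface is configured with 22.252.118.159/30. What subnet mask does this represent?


/30 means 30 network bits, 2 host bits
Binary: 11111111111111111111111111111100
Mask: 255.255.255.252


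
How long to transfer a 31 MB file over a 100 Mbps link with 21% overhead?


Effective throughput = 100 * (1 - 21/100) = 79 Mbps
File size in Mb = 31 * 8 = 248 Mb
Time = 248 / 79
Time = 3.1392 seconds


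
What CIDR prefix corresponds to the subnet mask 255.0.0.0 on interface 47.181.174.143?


Binary: 11111111.00000000.00000000.00000000
Count leading 1s
Prefix: /8


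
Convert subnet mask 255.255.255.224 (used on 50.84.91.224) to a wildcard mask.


Subnet mask: 255.255.255.224
Wildcard = 255.255.255.255 - subnet mask
255 - 255 = 0
255 - 255 = 0
255 - 255 = 0
255 - 224 = 31
Wildcard: 0.0.0.31


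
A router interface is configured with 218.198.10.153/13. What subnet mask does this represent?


/13 means 13 network bits, 19 host bits
Binary: 11111111111110000000000000000000
Mask: 255.248.0.0


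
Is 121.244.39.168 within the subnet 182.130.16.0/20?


Subnet network: 182.130.16.0
Test IP AND mask: 121.244.32.0
No, 121.244.39.168 is not in 182.130.16.0/20


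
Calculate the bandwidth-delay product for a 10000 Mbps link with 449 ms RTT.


BDP = bandwidth * RTT
= 10000 Mbps * 449 ms
= 10000 * 1e6 * 449 / 1000 bits
= 4490000000 bits
= 561250000 bytes
= 548095.7031 KB
BDP = 4490000000 bits (561250000 bytes)


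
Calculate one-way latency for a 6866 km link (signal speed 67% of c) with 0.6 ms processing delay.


Speed = 0.67 * 3e5 km/s = 201000 km/s
Propagation delay = 6866 / 201000 = 0.0342 s = 34.1592 ms
Processing delay = 0.6 ms
Total one-way latency = 34.7592 ms


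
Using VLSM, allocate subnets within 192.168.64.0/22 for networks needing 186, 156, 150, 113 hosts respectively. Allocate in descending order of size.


186 hosts -> /24 (254 usable): 192.168.64.0/24
156 hosts -> /24 (254 usable): 192.168.65.0/24
150 hosts -> /24 (254 usable): 192.168.66.0/24
113 hosts -> /25 (126 usable): 192.168.67.0/25
Allocation: 192.168.64.0/24 (186 hosts, 254 usable); 192.168.65.0/24 (156 hosts, 254 usable); 192.168.66.0/24 (150 hosts, 254 usable); 192.168.67.0/25 (113 hosts, 126 usable)


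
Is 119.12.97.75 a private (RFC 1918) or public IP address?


RFC 1918 private ranges:
  10.0.0.0/8 (10.0.0.0 - 10.255.255.255)
  172.16.0.0/12 (172.16.0.0 - 172.31.255.255)
  192.168.0.0/16 (192.168.0.0 - 192.168.255.255)
Public (not in any RFC 1918 range)


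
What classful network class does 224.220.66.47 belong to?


First octet: 224
Binary: 11100000
1110xxxx -> Class D (224-239)
Class D (multicast), default mask N/A


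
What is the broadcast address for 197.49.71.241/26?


Network: 197.49.71.192/26
Host bits = 6
Set all host bits to 1:
Broadcast: 197.49.71.255


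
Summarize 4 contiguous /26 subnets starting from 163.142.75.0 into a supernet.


Original prefix: /26
Number of subnets: 4 = 2^2
New prefix = 26 - 2 = 24
Supernet: 163.142.75.0/24


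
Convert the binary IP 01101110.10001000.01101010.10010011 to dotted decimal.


01101110 = 110
10001000 = 136
01101010 = 106
10010011 = 147
IP: 110.136.106.147


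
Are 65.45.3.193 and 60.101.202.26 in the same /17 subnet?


Mask: 255.255.128.0
65.45.3.193 AND mask = 65.45.0.0
60.101.202.26 AND mask = 60.101.128.0
No, different subnets (65.45.0.0 vs 60.101.128.0)


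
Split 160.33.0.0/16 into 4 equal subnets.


New prefix = 16 + 2 = 18
Each subnet has 16384 addresses
  160.33.0.0/18
  160.33.64.0/18
  160.33.128.0/18
  160.33.192.0/18
Subnets: 160.33.0.0/18, 160.33.64.0/18, 160.33.128.0/18, 160.33.192.0/18


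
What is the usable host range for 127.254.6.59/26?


Network: 127.254.6.0
Broadcast: 127.254.6.63
First usable = network + 1
Last usable = broadcast - 1
Range: 127.254.6.1 to 127.254.6.62


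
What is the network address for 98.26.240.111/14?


IP:   01100010.00011010.11110000.01101111
Mask: 11111111.11111100.00000000.00000000
AND operation:
Net:  01100010.00011000.00000000.00000000
Network: 98.24.0.0/14


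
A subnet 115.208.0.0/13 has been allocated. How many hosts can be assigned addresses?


Host bits = 32 - 13 = 19
Total addresses = 2^19 = 524288
Usable = total - 2 (network and broadcast)
Usable hosts: 524286


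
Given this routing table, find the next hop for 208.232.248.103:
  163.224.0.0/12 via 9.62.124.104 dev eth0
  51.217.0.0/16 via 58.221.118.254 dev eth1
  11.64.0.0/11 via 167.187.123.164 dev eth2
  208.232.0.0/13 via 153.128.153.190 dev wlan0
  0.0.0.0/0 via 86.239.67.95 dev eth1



Longest prefix match for 208.232.248.103:
  /12 163.224.0.0: no
  /16 51.217.0.0: no
  /11 11.64.0.0: no
  /13 208.232.0.0: MATCH
  /0 0.0.0.0: MATCH
Selected: next-hop 153.128.153.190 via wlan0 (matched /13)


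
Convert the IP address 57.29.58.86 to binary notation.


57 = 00111001
29 = 00011101
58 = 00111010
86 = 01010110
Binary: 00111001.00011101.00111010.01010110


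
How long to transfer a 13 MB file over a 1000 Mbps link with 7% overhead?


Effective throughput = 1000 * (1 - 7/100) = 930.0 Mbps
File size in Mb = 13 * 8 = 104 Mb
Time = 104 / 930.0
Time = 0.1118 seconds


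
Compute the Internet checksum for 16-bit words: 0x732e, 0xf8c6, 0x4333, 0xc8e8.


Sum all words (with carry folding):
+ 0x732e = 0x732e
+ 0xf8c6 = 0x6bf5
+ 0x4333 = 0xaf28
+ 0xc8e8 = 0x7811
One's complement: ~0x7811
Checksum = 0x87ee


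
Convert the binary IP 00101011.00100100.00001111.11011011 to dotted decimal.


00101011 = 43
00100100 = 36
00001111 = 15
11011011 = 219
IP: 43.36.15.219


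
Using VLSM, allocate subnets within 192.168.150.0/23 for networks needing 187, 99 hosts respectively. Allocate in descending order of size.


187 hosts -> /24 (254 usable): 192.168.150.0/24
99 hosts -> /25 (126 usable): 192.168.151.0/25
Allocation: 192.168.150.0/24 (187 hosts, 254 usable); 192.168.151.0/25 (99 hosts, 126 usable)


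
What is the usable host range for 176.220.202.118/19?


Network: 176.220.192.0
Broadcast: 176.220.223.255
First usable = network + 1
Last usable = broadcast - 1
Range: 176.220.192.1 to 176.220.223.254


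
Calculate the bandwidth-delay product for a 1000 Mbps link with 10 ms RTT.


BDP = bandwidth * RTT
= 1000 Mbps * 10 ms
= 1000 * 1e6 * 10 / 1000 bits
= 10000000 bits
= 1250000 bytes
= 1220.7031 KB
BDP = 10000000 bits (1250000 bytes)


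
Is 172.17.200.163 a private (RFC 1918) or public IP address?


RFC 1918 private ranges:
  10.0.0.0/8 (10.0.0.0 - 10.255.255.255)
  172.16.0.0/12 (172.16.0.0 - 172.31.255.255)
  192.168.0.0/16 (192.168.0.0 - 192.168.255.255)
Private (in 172.16.0.0/12)


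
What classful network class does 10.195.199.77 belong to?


First octet: 10
Binary: 00001010
0xxxxxxx -> Class A (1-126)
Class A, default mask 255.0.0.0 (/8)


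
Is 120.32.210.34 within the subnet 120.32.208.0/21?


Subnet network: 120.32.208.0
Test IP AND mask: 120.32.208.0
Yes, 120.32.210.34 is in 120.32.208.0/21


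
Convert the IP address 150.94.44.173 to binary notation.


150 = 10010110
94 = 01011110
44 = 00101100
173 = 10101101
Binary: 10010110.01011110.00101100.10101101


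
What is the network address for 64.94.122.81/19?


IP:   01000000.01011110.01111010.01010001
Mask: 11111111.11111111.11100000.00000000
AND operation:
Net:  01000000.01011110.01100000.00000000
Network: 64.94.96.0/19


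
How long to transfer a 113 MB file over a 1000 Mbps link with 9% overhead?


Effective throughput = 1000 * (1 - 9/100) = 910 Mbps
File size in Mb = 113 * 8 = 904 Mb
Time = 904 / 910
Time = 0.9934 seconds


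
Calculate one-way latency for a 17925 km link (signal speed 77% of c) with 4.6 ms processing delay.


Speed = 0.77 * 3e5 km/s = 231000 km/s
Propagation delay = 17925 / 231000 = 0.0776 s = 77.5974 ms
Processing delay = 4.6 ms
Total one-way latency = 82.1974 ms


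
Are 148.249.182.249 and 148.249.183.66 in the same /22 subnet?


Mask: 255.255.252.0
148.249.182.249 AND mask = 148.249.180.0
148.249.183.66 AND mask = 148.249.180.0
Yes, same subnet (148.249.180.0)


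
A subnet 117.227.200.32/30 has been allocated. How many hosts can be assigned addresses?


Host bits = 32 - 30 = 2
Total addresses = 2^2 = 4
Usable = total - 2 (network and broadcast)
Usable hosts: 2


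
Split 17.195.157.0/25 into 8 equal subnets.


New prefix = 25 + 3 = 28
Each subnet has 16 addresses
  17.195.157.0/28
  17.195.157.16/28
  17.195.157.32/28
  17.195.157.48/28
  17.195.157.64/28
  17.195.157.80/28
  17.195.157.96/28
  17.195.157.112/28
Subnets: 17.195.157.0/28, 17.195.157.16/28, 17.195.157.32/28, 17.195.157.48/28, 17.195.157.64/28, 17.195.157.80/28, 17.195.157.96/28, 17.195.157.112/28


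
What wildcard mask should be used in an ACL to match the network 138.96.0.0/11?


Subnet mask: 255.224.0.0
Wildcard = 255.255.255.255 - subnet mask
255 - 255 = 0
255 - 224 = 31
255 - 0 = 255
255 - 0 = 255
Wildcard: 0.31.255.255


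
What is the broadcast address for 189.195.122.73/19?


Network: 189.195.96.0/19
Host bits = 13
Set all host bits to 1:
Broadcast: 189.195.127.255


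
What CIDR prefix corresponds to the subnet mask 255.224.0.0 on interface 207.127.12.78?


Binary: 11111111.11100000.00000000.00000000
Count leading 1s
Prefix: /11


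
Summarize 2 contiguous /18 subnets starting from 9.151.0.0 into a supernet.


Original prefix: /18
Number of subnets: 2 = 2^1
New prefix = 18 - 1 = 17
Supernet: 9.151.0.0/17


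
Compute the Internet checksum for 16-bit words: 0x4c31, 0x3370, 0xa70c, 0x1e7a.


Sum all words (with carry folding):
+ 0x4c31 = 0x4c31
+ 0x3370 = 0x7fa1
+ 0xa70c = 0x26ae
+ 0x1e7a = 0x4528
One's complement: ~0x4528
Checksum = 0xbad7


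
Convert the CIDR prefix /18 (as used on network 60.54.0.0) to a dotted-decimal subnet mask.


/18 means 18 network bits, 14 host bits
Binary: 11111111111111111100000000000000
Mask: 255.255.192.0


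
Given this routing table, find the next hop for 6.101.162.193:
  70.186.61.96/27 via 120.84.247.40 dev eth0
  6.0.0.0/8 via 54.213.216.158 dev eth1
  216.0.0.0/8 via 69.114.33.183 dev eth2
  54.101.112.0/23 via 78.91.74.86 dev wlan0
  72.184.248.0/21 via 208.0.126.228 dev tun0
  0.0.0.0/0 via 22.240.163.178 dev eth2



Longest prefix match for 6.101.162.193:
  /27 70.186.61.96: no
  /8 6.0.0.0: MATCH
  /8 216.0.0.0: no
  /23 54.101.112.0: no
  /21 72.184.248.0: no
  /0 0.0.0.0: MATCH
Selected: next-hop 54.213.216.158 via eth1 (matched /8)


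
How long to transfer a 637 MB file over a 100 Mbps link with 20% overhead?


Effective throughput = 100 * (1 - 20/100) = 80 Mbps
File size in Mb = 637 * 8 = 5096 Mb
Time = 5096 / 80
Time = 63.7 seconds


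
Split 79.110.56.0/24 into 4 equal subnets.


New prefix = 24 + 2 = 26
Each subnet has 64 addresses
  79.110.56.0/26
  79.110.56.64/26
  79.110.56.128/26
  79.110.56.192/26
Subnets: 79.110.56.0/26, 79.110.56.64/26, 79.110.56.128/26, 79.110.56.192/26


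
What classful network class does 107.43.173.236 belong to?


First octet: 107
Binary: 01101011
0xxxxxxx -> Class A (1-126)
Class A, default mask 255.0.0.0 (/8)


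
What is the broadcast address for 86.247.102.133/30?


Network: 86.247.102.132/30
Host bits = 2
Set all host bits to 1:
Broadcast: 86.247.102.135


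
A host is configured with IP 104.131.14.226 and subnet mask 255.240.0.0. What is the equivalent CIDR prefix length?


Binary: 11111111.11110000.00000000.00000000
Count leading 1s
Prefix: /12


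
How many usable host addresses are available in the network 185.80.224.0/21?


Host bits = 32 - 21 = 11
Total addresses = 2^11 = 2048
Usable = total - 2 (network and broadcast)
Usable hosts: 2046
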